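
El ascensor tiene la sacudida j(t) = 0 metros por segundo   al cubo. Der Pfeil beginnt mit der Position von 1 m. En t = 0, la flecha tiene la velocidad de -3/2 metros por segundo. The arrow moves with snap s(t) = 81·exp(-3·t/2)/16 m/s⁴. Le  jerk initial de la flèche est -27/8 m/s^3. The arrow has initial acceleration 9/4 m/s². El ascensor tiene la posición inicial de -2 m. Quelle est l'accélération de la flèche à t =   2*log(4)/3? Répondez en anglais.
To find the answer, we compute 2 integrals of s(t) = 81·exp(-3·t/2)/16. Integrating snap and using the initial condition j(0) = -27/8, we get j(t) = -27·exp(-3·t/2)/8. The integral of jerk, with a(0) = 9/4, gives acceleration: a(t) = 9·exp(-3·t/2)/4. Using a(t) = 9·exp(-3·t/2)/4 and substituting t = 2*log(4)/3, we find a = 9/16.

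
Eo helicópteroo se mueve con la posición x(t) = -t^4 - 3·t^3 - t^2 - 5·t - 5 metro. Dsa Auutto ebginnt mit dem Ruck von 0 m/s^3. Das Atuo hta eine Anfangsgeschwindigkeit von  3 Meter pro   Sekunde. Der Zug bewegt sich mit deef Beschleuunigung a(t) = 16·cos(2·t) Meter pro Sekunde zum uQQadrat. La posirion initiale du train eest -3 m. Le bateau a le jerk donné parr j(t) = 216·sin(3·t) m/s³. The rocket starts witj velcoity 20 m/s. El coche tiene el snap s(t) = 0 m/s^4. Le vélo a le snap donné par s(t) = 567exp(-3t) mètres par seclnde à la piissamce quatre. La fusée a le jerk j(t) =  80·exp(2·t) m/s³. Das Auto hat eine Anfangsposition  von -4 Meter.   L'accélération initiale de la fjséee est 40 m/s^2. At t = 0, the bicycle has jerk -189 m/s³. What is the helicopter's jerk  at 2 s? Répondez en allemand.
Ausgehend von der Position x(t) = -t^4 - 3·t^3 - t^2 - 5·t - 5, nehmen wir 3 Ableitungen. Durch Ableiten von der Position erhalten wir die Geschwindigkeit: v(t) = -4·t^3 - 9·t^2 - 2·t - 5. Die Ableitung von der Geschwindigkeit ergibt die Beschleunigung: a(t) = -12·t^2 - 18·t - 2. Durch Ableiten von der Beschleunigung erhalten wir den Ruck: j(t) = -24·t - 18. Mit j(t) = -24·t - 18 und Einsetzen von t = 2, finden wir j = -66.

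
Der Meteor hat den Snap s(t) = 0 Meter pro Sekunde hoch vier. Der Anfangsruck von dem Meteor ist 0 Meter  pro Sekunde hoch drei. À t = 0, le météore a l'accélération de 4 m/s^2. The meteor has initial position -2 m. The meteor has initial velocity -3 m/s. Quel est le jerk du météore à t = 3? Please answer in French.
Nous devons intégrer notre équation du snap s(t) = 0 1 fois. L'intégrale du snap, avec j(0) = 0, donne le jerk: j(t) = 0. Nous avons le jerk j(t) = 0. En substituant t = 3: j(3) = 0.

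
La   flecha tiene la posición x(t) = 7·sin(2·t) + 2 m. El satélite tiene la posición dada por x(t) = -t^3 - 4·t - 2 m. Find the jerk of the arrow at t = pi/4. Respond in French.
Pour résoudre ceci, nous devons prendre 3 dérivées de notre équation de la position x(t) = 7·sin(2·t) + 2. En dérivant la position, nous obtenons la vitesse: v(t) = 14·cos(2·t). En prenant d/dt de v(t), nous trouvons a(t) = -28·sin(2·t). En dérivant l'accélération, nous obtenons le jerk: j(t) = -56·cos(2·t). De l'équation du jerk j(t) = -56·cos(2·t), nous substituons t = pi/4 pour obtenir j = 0.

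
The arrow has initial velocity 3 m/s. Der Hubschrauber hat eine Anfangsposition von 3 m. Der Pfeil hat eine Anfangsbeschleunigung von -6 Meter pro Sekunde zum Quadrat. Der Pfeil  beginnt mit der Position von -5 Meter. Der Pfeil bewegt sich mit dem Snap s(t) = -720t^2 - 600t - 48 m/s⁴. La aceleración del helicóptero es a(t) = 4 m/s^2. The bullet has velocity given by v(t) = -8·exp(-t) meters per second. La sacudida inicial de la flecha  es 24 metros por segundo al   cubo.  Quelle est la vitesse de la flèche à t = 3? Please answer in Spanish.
Debemos encontrar la antiderivada de nuestra ecuación del snap s(t) = -720·t^2 - 600·t - 48 3 veces. Integrando el snap y usando la condición inicial j(0) = 24, obtenemos j(t) = -240·t^3 - 300·t^2 - 48·t + 24. Tomando ∫j(t)dt y aplicando a(0) = -6, encontramos a(t) = -60·t^4 - 100·t^3 - 24·t^2 + 24·t - 6. Integrando la aceleración y usando la condición inicial v(0) = 3, obtenemos v(t) = -12·t^5 - 25·t^4 - 8·t^3 + 12·t^2 - 6·t + 3. De la ecuación de la velocidad v(t) = -12·t^5 - 25·t^4 - 8·t^3 + 12·t^2 - 6·t + 3, sustituimos t = 3 para obtener v = -5064.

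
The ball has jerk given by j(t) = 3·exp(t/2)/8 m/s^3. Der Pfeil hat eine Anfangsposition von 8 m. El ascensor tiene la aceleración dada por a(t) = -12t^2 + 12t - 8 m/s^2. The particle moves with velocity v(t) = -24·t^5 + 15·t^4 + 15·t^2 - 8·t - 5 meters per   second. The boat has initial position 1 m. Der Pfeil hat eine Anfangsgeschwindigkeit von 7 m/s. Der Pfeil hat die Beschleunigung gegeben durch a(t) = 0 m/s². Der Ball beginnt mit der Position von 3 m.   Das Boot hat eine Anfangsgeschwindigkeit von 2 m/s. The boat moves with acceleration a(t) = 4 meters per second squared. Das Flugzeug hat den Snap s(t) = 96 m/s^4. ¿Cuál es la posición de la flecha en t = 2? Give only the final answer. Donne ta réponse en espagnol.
En t = 2, x = 22.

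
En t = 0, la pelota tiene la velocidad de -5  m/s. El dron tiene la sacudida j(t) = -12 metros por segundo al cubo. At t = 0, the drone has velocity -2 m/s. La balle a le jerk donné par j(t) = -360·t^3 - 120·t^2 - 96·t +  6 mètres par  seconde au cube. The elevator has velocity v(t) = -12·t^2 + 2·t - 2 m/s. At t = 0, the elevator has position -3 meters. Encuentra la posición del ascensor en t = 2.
Para resolver esto, necesitamos tomar 1 antiderivada de nuestra ecuación de la velocidad v(t) = -12·t^2 + 2·t - 2. Tomando ∫v(t)dt y aplicando x(0) = -3, encontramos x(t) = -4·t^3 + t^2 - 2·t - 3. Tenemos la posición x(t) = -4·t^3 + t^2 - 2·t - 3. Sustituyendo t = 2: x(2) = -35.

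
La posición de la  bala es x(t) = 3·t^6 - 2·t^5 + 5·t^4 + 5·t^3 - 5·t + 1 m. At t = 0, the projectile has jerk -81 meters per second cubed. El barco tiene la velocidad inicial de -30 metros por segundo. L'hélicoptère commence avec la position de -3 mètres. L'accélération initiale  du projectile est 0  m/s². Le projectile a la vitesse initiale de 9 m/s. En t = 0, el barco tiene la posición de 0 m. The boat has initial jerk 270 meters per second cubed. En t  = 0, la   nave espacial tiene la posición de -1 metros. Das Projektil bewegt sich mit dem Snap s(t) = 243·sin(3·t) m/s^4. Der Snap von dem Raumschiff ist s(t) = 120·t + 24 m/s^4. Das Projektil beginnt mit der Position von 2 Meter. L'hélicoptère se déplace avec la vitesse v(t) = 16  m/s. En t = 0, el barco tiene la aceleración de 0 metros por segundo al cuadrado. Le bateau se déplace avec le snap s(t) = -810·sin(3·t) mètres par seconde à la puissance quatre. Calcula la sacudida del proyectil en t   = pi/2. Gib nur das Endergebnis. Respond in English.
The answer is 0.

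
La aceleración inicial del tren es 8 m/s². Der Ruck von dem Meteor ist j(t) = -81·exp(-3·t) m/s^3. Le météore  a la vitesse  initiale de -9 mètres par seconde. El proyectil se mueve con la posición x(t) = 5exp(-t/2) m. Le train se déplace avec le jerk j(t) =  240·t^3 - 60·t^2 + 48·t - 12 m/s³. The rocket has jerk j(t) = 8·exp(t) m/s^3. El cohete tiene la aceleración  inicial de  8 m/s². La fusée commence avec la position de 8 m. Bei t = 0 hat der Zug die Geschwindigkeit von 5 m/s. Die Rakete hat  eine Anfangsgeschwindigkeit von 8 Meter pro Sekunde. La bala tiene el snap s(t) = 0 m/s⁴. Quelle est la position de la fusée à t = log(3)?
Nous devons trouver l'intégrale de notre équation du jerk j(t) = 8·exp(t) 3 fois. L'intégrale du jerk, avec a(0) = 8, donne l'accélération: a(t) = 8·exp(t). En prenant ∫a(t)dt et en appliquant v(0) = 8, nous trouvons v(t) = 8·exp(t). La primitive de la vitesse, avec x(0) = 8, donne la position: x(t) = 8·exp(t). De l'équation de la position x(t) = 8·exp(t), nous substituons t = log(3) pour obtenir x = 24.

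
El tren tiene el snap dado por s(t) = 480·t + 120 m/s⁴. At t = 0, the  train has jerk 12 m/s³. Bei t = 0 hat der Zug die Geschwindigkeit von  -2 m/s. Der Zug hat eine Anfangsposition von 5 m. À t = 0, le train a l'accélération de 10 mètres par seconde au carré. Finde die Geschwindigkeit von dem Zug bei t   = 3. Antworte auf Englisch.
To solve this, we need to take 3 antiderivatives of our snap equation s(t) = 480·t + 120. Taking ∫s(t)dt and applying j(0) = 12, we find j(t) = 240·t^2 + 120·t + 12. Integrating jerk and using the initial condition a(0) = 10, we get a(t) = 80·t^3 + 60·t^2 + 12·t + 10. The integral of acceleration, with v(0) = -2, gives velocity: v(t) = 20·t^4 + 20·t^3 + 6·t^2 + 10·t - 2. Using v(t) = 20·t^4 + 20·t^3 + 6·t^2 + 10·t - 2 and substituting t = 3, we find v = 2242.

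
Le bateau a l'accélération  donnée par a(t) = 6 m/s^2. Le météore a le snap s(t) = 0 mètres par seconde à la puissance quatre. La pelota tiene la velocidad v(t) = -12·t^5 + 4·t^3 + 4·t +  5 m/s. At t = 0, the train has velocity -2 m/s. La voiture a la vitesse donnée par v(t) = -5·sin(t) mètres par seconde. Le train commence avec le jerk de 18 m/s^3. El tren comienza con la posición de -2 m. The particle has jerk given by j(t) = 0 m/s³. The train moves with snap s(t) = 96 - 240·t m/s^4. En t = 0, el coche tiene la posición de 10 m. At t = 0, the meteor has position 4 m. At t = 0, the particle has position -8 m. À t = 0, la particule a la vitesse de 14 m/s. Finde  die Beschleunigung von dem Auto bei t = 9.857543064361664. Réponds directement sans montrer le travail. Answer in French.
À t = 9.857543064361664, a = 4.53904792654229.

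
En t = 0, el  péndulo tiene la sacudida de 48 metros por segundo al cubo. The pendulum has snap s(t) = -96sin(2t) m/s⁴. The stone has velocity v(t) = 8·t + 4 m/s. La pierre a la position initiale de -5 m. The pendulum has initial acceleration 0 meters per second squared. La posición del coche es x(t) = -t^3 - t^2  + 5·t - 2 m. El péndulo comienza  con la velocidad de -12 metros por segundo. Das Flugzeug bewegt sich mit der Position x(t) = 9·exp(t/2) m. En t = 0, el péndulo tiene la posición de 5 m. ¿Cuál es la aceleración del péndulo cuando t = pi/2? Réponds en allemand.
Wir müssen das Integral unserer Gleichung für den Snap s(t) = -96·sin(2·t) 2-mal finden. Durch Integration von dem Snap und Verwendung der Anfangsbedingung j(0) = 48, erhalten wir j(t) = 48·cos(2·t). Das Integral von dem Ruck ist die Beschleunigung. Mit a(0) = 0 erhalten wir a(t) = 24·sin(2·t). Wir haben die Beschleunigung a(t) = 24·sin(2·t). Durch Einsetzen von t = pi/2: a(pi/2) = 0.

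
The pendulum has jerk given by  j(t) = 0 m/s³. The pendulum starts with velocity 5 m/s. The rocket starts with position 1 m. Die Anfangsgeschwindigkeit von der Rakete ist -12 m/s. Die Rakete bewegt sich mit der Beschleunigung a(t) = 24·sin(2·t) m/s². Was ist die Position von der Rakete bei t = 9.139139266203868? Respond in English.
To solve this, we need to take 2 antiderivatives of our acceleration equation a(t) = 24·sin(2·t). The integral of acceleration is velocity. Using v(0) = -12, we get v(t) = -12·cos(2·t). Taking ∫v(t)dt and applying x(0) = 1, we find x(t) = 1 - 6·sin(2·t). Using x(t) = 1 - 6·sin(2·t) and substituting t = 9.139139266203868, we find x = 4.24424225998972.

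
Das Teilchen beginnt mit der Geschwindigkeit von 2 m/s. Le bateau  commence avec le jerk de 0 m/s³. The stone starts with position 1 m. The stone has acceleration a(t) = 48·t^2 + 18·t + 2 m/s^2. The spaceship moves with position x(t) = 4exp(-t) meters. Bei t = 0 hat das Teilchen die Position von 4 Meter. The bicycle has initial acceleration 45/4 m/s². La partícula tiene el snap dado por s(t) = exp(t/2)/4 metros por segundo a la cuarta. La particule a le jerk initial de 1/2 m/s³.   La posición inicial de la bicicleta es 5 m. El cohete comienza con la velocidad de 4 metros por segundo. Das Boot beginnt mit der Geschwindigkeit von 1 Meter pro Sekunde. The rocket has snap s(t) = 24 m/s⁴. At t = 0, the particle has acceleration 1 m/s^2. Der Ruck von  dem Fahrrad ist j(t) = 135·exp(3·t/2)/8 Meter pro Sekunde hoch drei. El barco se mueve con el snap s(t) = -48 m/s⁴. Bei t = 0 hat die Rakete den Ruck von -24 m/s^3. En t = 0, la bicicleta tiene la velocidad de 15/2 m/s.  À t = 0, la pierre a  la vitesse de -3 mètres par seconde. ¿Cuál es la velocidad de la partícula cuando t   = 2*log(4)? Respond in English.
We need to integrate our snap equation s(t) = exp(t/2)/4 3 times. Integrating snap and using the initial condition j(0) = 1/2, we get j(t) = exp(t/2)/2. Taking ∫j(t)dt and applying a(0) = 1, we find a(t) = exp(t/2). The integral of acceleration, with v(0) = 2, gives velocity: v(t) = 2·exp(t/2). We have velocity v(t) = 2·exp(t/2). Substituting t = 2*log(4): v(2*log(4)) = 8.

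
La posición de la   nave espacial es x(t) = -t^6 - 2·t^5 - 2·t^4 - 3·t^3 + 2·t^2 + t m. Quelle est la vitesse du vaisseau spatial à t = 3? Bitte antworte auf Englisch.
Starting from position x(t) = -t^6 - 2·t^5 - 2·t^4 - 3·t^3 + 2·t^2 + t, we take 1 derivative. The derivative of position gives velocity: v(t) = -6·t^5 - 10·t^4 - 8·t^3 - 9·t^2 + 4·t + 1. From the given velocity equation v(t) = -6·t^5 - 10·t^4 - 8·t^3 - 9·t^2 + 4·t + 1, we substitute t = 3 to get v = -2552.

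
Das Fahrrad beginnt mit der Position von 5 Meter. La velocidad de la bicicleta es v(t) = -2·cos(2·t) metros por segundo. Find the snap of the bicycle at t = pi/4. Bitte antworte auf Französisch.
En partant de la vitesse v(t) = -2·cos(2·t), nous prenons 3 dérivées. La dérivée de la vitesse donne l'accélération: a(t) = 4·sin(2·t). La dérivée de l'accélération donne le jerk: j(t) = 8·cos(2·t). En dérivant le jerk, nous obtenons le snap: s(t) = -16·sin(2·t). Nous avons le snap s(t) = -16·sin(2·t). En substituant t = pi/4: s(pi/4) = -16.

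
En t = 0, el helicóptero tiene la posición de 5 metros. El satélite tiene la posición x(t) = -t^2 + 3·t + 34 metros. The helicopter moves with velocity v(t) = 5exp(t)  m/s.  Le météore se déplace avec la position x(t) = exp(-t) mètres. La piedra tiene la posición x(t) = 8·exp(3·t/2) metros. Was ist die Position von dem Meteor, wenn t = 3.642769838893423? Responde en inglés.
Using x(t) = exp(-t) and substituting t = 3.642769838893423, we find x = 0.0261797298135044.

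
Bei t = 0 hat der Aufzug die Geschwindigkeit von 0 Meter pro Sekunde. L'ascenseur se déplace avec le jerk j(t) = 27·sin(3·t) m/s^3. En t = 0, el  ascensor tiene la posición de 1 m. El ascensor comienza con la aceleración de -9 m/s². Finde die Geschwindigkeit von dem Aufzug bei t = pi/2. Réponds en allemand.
Wir müssen unsere Gleichung für den Ruck j(t) = 27·sin(3·t) 2-mal integrieren. Durch Integration von dem Ruck und Verwendung der Anfangsbedingung a(0) = -9, erhalten wir a(t) = -9·cos(3·t). Mit ∫a(t)dt und Anwendung von v(0) = 0, finden wir v(t) = -3·sin(3·t). Wir haben die Geschwindigkeit v(t) = -3·sin(3·t). Durch Einsetzen von t = pi/2: v(pi/2) = 3.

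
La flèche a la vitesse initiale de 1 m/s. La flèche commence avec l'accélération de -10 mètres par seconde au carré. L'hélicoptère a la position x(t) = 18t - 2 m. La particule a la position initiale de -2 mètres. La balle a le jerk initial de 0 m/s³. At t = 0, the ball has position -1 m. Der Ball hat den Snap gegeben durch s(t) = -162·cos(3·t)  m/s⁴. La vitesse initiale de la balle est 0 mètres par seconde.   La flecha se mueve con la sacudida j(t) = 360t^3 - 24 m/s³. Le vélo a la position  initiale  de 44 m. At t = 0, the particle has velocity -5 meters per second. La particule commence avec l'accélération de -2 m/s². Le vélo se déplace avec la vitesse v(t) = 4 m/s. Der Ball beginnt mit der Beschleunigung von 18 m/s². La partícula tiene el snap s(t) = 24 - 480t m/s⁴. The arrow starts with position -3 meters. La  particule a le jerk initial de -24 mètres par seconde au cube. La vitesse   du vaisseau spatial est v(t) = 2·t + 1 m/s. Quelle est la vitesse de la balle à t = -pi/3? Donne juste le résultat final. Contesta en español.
La respuesta es 0.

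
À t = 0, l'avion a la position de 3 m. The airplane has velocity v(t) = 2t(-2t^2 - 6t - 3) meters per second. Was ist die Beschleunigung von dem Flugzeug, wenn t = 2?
Um dies zu lösen, müssen wir 1 Ableitung unserer Gleichung für die Geschwindigkeit v(t) = 2·t·(-2·t^2 - 6·t - 3) nehmen. Die Ableitung von der Geschwindigkeit ergibt die Beschleunigung: a(t) = -4·t^2 + 2·t·(-4·t - 6) - 12·t - 6. Wir haben die Beschleunigung a(t) = -4·t^2 + 2·t·(-4·t - 6) - 12·t - 6. Durch Einsetzen von t = 2: a(2) = -102.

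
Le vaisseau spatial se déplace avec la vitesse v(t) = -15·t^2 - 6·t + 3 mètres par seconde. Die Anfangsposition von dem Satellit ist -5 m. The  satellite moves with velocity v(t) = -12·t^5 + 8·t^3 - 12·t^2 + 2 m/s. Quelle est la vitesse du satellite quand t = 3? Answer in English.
Using v(t) = -12·t^5 + 8·t^3 - 12·t^2 + 2 and substituting t = 3, we find v = -2806.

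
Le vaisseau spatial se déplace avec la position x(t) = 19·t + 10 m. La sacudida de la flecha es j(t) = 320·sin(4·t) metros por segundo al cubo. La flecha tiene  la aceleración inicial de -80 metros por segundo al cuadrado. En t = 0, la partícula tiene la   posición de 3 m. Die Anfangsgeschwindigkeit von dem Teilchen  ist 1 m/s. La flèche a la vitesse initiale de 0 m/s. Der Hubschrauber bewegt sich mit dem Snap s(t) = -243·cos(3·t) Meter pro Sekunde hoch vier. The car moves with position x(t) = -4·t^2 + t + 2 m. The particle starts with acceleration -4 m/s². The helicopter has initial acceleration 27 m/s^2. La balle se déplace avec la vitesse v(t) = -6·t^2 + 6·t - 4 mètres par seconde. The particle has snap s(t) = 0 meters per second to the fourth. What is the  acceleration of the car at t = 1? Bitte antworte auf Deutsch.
Wir müssen unsere Gleichung für die Position x(t) = -4·t^2 + t + 2 2-mal ableiten. Mit d/dt von x(t) finden wir v(t) = 1 - 8·t. Durch Ableiten von der Geschwindigkeit erhalten wir die Beschleunigung: a(t) = -8. Mit a(t) = -8 und Einsetzen von t = 1, finden wir a = -8.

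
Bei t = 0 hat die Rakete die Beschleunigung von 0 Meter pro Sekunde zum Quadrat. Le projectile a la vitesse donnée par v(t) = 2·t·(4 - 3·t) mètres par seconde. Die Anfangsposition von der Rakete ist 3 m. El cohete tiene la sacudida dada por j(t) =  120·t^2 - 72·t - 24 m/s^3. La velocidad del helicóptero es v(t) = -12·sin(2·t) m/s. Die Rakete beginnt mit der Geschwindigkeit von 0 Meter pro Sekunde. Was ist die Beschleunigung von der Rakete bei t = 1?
Ausgehend von dem Ruck j(t) = 120·t^2 - 72·t - 24, nehmen wir 1 Integral. Mit ∫j(t)dt und Anwendung von a(0) = 0, finden wir a(t) = 4·t·(10·t^2 - 9·t - 6). Aus der Gleichung für die Beschleunigung a(t) = 4·t·(10·t^2 - 9·t - 6), setzen wir t = 1 ein und erhalten a = -20.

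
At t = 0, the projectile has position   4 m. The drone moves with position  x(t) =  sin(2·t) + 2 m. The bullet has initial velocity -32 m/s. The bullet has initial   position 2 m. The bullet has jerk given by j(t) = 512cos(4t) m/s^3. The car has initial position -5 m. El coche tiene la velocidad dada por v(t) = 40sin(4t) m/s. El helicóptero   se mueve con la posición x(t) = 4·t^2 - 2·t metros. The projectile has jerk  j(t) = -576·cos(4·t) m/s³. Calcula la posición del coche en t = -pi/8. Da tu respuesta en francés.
Nous devons intégrer notre équation de la vitesse v(t) = 40·sin(4·t) 1 fois. La primitive de la vitesse, avec x(0) = -5, donne la position: x(t) = 5 - 10·cos(4·t). De l'équation de la position x(t) = 5 - 10·cos(4·t), nous substituons t = -pi/8 pour obtenir x = 5.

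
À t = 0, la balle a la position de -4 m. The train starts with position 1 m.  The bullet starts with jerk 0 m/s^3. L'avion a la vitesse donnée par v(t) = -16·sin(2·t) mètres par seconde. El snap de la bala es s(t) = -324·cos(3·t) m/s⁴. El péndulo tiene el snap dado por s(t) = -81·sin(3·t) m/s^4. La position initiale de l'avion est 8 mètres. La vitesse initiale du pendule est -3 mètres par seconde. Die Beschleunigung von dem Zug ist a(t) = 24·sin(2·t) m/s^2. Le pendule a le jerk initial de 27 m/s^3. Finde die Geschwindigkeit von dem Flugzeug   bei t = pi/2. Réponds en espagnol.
Usando v(t) = -16·sin(2·t) y sustituyendo t = pi/2, encontramos v = 0.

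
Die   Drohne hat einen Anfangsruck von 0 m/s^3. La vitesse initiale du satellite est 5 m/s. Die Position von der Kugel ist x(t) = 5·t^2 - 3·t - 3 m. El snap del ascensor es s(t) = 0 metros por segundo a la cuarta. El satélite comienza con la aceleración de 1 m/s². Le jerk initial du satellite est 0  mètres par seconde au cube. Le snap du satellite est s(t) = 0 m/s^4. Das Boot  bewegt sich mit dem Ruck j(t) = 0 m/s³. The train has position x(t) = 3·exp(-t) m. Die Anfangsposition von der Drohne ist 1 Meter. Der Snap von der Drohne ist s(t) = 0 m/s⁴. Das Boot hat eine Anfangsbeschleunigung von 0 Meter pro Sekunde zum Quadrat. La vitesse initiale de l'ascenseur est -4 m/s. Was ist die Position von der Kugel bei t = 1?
Mit x(t) = 5·t^2 - 3·t - 3 und Einsetzen von t = 1, finden wir x = -1.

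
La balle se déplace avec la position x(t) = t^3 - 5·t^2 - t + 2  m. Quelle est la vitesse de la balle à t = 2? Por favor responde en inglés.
To solve this, we need to take 1 derivative of our position equation x(t) = t^3 - 5·t^2 - t + 2. The derivative of position gives velocity: v(t) = 3·t^2 - 10·t - 1. We have velocity v(t) = 3·t^2 - 10·t - 1. Substituting t = 2: v(2) = -9.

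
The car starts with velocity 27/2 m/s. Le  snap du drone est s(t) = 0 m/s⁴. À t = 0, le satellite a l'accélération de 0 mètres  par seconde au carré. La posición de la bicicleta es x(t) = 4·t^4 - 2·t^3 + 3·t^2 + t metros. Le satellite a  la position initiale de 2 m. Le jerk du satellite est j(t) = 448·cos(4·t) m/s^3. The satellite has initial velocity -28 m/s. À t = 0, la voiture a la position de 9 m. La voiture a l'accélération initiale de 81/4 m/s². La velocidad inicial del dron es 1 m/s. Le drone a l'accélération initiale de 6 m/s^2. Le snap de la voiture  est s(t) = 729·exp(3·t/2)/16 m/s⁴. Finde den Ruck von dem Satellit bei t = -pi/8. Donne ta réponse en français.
Nous avons le jerk j(t) = 448·cos(4·t). En substituant t = -pi/8: j(-pi/8) = 0.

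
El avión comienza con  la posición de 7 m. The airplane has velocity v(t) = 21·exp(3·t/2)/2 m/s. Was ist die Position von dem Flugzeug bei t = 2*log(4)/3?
Wir müssen unsere Gleichung für die Geschwindigkeit v(t) = 21·exp(3·t/2)/2 1-mal integrieren. Durch Integration von der Geschwindigkeit und Verwendung der Anfangsbedingung x(0) = 7, erhalten wir x(t) = 7·exp(3·t/2). Mit x(t) = 7·exp(3·t/2) und Einsetzen von t = 2*log(4)/3, finden wir x = 28.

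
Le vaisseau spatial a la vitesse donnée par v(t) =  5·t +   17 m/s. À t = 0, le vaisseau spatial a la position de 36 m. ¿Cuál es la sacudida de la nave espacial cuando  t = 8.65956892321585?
Para resolver esto, necesitamos tomar 2 derivadas de nuestra ecuación de la velocidad v(t) = 5·t + 17. Tomando d/dt de v(t), encontramos a(t) = 5. La derivada de la aceleración da la sacudida: j(t) = 0. De la ecuación de la sacudida j(t) = 0, sustituimos t = 8.65956892321585 para obtener j = 0.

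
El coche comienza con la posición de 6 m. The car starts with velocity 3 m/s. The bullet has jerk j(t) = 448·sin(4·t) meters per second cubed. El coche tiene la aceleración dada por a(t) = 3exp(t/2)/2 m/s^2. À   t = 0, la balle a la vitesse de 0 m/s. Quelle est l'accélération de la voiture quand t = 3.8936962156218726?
Nous avons l'accélération a(t) = 3·exp(t/2)/2. En substituant t = 3.8936962156218726: a(3.8936962156218726) = 10.5098531871532.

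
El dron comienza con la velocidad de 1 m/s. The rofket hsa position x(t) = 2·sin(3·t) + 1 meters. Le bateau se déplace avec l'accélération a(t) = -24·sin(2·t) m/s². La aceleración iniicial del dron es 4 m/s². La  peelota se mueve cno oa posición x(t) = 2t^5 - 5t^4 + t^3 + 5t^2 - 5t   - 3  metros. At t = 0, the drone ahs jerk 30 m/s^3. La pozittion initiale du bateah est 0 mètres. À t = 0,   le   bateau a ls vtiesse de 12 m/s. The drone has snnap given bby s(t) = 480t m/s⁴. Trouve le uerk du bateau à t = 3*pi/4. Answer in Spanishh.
Partiendo de la aceleración a(t) = -24·sin(2·t), tomamos 1 derivada. Tomando d/dt de a(t), encontramos j(t) = -48·cos(2·t). De la ecuación de la sacudida j(t) = -48·cos(2·t), sustituimos t = 3*pi/4 para obtener j = 0.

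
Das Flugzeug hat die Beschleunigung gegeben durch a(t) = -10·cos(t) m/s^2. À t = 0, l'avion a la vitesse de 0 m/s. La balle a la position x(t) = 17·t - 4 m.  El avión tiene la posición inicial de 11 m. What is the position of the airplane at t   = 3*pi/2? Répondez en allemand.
Ausgehend von der Beschleunigung a(t) = -10·cos(t), nehmen wir 2 Integrale. Das Integral von der Beschleunigung, mit v(0) = 0, ergibt die Geschwindigkeit: v(t) = -10·sin(t). Durch Integration von der Geschwindigkeit und Verwendung der Anfangsbedingung x(0) = 11, erhalten wir x(t) = 10·cos(t) + 1. Aus der Gleichung für die Position x(t) = 10·cos(t) + 1, setzen wir t = 3*pi/2 ein und erhalten x = 1.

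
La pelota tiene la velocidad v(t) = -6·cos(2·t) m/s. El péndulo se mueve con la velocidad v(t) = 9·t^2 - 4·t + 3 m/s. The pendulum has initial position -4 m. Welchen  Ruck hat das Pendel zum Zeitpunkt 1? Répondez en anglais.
We must differentiate our velocity equation v(t) = 9·t^2 - 4·t + 3 2 times. The derivative of velocity gives acceleration: a(t) = 18·t - 4. Taking d/dt of a(t), we find j(t) = 18. We have jerk j(t) = 18. Substituting t = 1: j(1) = 18.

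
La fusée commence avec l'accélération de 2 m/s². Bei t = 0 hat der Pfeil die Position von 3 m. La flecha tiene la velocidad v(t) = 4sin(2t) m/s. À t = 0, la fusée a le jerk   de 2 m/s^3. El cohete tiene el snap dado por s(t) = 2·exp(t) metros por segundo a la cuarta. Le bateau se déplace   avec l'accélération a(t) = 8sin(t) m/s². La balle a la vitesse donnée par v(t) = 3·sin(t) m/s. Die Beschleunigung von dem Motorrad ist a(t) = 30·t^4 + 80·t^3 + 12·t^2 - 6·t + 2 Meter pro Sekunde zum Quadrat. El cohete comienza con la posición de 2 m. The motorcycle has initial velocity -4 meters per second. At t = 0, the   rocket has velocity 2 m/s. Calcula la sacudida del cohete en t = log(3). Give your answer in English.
To solve this, we need to take 1 antiderivative of our snap equation s(t) = 2·exp(t). The antiderivative of snap, with j(0) = 2, gives jerk: j(t) = 2·exp(t). We have jerk j(t) = 2·exp(t). Substituting t = log(3): j(log(3)) = 6.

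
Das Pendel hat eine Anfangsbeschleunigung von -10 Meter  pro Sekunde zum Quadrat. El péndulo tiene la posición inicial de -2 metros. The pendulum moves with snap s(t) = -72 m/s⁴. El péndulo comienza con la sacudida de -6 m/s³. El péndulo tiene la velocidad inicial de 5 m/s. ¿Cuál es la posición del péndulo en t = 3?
Debemos encontrar la antiderivada de nuestra ecuación del snap s(t) = -72 4 veces. La integral del snap es la sacudida. Usando j(0) = -6, obtenemos j(t) = -72·t - 6. La integral de la sacudida es la aceleración. Usando a(0) = -10, obtenemos a(t) = -36·t^2 - 6·t - 10. Tomando ∫a(t)dt y aplicando v(0) = 5, encontramos v(t) = -12·t^3 - 3·t^2 - 10·t + 5. La antiderivada de la velocidad, con x(0) = -2, da la posición: x(t) = -3·t^4 - t^3 - 5·t^2 + 5·t - 2. Tenemos la posición x(t) = -3·t^4 - t^3 - 5·t^2 + 5·t - 2. Sustituyendo t = 3: x(3) = -302.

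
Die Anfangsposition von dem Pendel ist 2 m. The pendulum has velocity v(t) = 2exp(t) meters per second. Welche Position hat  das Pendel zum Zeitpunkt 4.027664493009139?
Wir müssen unsere Gleichung für die Geschwindigkeit v(t) = 2·exp(t) 1-mal integrieren. Durch Integration von der Geschwindigkeit und Verwendung der Anfangsbedingung x(0) = 2, erhalten wir x(t) = 2·exp(t). Wir haben die Position x(t) = 2·exp(t). Durch Einsetzen von t = 4.027664493009139: x(4.027664493009139) = 112.259333632796.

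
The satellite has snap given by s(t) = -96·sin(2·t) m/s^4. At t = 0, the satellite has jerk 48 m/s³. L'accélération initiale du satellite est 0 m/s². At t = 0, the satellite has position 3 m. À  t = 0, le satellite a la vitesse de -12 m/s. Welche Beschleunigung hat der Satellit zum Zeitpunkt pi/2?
Wir müssen die Stammfunktion unserer Gleichung für den Snap s(t) = -96·sin(2·t) 2-mal finden. Das Integral von dem Snap ist der Ruck. Mit j(0) = 48 erhalten wir j(t) = 48·cos(2·t). Durch Integration von dem Ruck und Verwendung der Anfangsbedingung a(0) = 0, erhalten wir a(t) = 24·sin(2·t). Wir haben die Beschleunigung a(t) = 24·sin(2·t). Durch Einsetzen von t = pi/2: a(pi/2) = 0.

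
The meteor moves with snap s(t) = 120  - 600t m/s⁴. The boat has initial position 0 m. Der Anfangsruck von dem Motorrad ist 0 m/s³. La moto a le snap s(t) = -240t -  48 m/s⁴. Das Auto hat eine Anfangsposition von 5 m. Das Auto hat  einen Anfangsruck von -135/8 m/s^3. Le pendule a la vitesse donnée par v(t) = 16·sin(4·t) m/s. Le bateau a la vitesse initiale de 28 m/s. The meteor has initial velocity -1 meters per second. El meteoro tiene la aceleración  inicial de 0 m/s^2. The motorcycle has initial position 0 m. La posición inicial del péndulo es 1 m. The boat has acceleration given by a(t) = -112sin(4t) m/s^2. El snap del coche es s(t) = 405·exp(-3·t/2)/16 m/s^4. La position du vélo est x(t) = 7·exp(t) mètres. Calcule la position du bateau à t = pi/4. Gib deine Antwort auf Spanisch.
Partiendo de la aceleración a(t) = -112·sin(4·t), tomamos 2 antiderivadas. La antiderivada de la aceleración es la velocidad. Usando v(0) = 28, obtenemos v(t) = 28·cos(4·t). Integrando la velocidad y usando la condición inicial x(0) = 0, obtenemos x(t) = 7·sin(4·t). De la ecuación de la posición x(t) = 7·sin(4·t), sustituimos t = pi/4 para obtener x = 0.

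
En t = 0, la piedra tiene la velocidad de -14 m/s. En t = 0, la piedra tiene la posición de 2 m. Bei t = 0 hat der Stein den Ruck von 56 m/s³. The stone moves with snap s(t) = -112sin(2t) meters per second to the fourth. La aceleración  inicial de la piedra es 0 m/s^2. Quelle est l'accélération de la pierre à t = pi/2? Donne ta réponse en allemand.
Wir müssen die Stammfunktion unserer Gleichung für den Snap s(t) = -112·sin(2·t) 2-mal finden. Das Integral von dem Snap ist der Ruck. Mit j(0) = 56 erhalten wir j(t) = 56·cos(2·t). Durch Integration von dem Ruck und Verwendung der Anfangsbedingung a(0) = 0, erhalten wir a(t) = 28·sin(2·t). Aus der Gleichung für die Beschleunigung a(t) = 28·sin(2·t), setzen wir t = pi/2 ein und erhalten a = 0.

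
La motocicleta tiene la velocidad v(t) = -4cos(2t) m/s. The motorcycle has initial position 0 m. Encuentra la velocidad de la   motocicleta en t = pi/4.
Tenemos la velocidad v(t) = -4·cos(2·t). Sustituyendo t = pi/4: v(pi/4) = 0.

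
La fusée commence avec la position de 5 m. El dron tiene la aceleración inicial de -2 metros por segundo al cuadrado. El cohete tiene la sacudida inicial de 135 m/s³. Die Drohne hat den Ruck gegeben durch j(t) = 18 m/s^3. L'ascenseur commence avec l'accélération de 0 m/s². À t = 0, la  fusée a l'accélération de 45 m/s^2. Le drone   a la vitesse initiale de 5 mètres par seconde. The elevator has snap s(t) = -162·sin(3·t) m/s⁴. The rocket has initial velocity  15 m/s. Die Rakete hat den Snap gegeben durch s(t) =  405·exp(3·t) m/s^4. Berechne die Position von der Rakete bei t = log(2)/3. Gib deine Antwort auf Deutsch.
Wir müssen die Stammfunktion unserer Gleichung für den Snap s(t) = 405·exp(3·t) 4-mal finden. Mit ∫s(t)dt und Anwendung von j(0) = 135, finden wir j(t) = 135·exp(3·t). Durch Integration von dem Ruck und Verwendung der Anfangsbedingung a(0) = 45, erhalten wir a(t) = 45·exp(3·t). Durch Integration von der Beschleunigung und Verwendung der Anfangsbedingung v(0) = 15, erhalten wir v(t) = 15·exp(3·t). Das Integral von der Geschwindigkeit ist die Position. Mit x(0) = 5 erhalten wir x(t) = 5·exp(3·t). Wir haben die Position x(t) = 5·exp(3·t). Durch Einsetzen von t = log(2)/3: x(log(2)/3) = 10.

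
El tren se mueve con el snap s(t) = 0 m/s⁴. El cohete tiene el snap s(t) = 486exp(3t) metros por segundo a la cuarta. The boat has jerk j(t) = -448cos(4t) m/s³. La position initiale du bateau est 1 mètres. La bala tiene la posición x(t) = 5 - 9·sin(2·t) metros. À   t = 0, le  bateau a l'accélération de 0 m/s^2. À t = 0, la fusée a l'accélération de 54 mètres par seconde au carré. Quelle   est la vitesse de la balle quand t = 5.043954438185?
Nous devons dériver notre équation de la position x(t) = 5 - 9·sin(2·t) 1 fois. En prenant d/dt de x(t), nous trouvons v(t) = -18·cos(2·t). De l'équation de la vitesse v(t) = -18·cos(2·t), nous substituons t = 5.043954438185 pour obtenir v = 14.1852374193264.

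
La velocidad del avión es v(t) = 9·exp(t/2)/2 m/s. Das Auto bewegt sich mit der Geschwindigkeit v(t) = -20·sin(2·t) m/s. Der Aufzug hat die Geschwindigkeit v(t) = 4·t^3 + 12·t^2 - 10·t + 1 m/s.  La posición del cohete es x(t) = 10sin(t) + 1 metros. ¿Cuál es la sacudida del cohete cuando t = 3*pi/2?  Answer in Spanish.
Debemos derivar nuestra ecuación de la posición x(t) = 10·sin(t) + 1 3 veces. Tomando d/dt de x(t), encontramos v(t) = 10·cos(t). Derivando la velocidad, obtenemos la aceleración: a(t) = -10·sin(t). Derivando la aceleración, obtenemos la sacudida: j(t) = -10·cos(t). Usando j(t) = -10·cos(t) y sustituyendo t = 3*pi/2, encontramos j = 0.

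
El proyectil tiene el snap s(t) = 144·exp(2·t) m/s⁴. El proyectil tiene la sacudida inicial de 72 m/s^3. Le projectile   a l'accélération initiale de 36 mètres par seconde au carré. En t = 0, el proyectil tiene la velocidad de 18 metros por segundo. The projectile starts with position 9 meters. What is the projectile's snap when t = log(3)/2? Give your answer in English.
Using s(t) = 144·exp(2·t) and substituting t = log(3)/2, we find s = 432.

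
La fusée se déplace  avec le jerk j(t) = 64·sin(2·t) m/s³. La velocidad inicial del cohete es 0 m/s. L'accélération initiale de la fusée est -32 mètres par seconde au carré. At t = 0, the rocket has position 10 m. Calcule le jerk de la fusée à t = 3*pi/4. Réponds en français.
En utilisant j(t) = 64·sin(2·t) et en substituant t = 3*pi/4, nous trouvons j = -64.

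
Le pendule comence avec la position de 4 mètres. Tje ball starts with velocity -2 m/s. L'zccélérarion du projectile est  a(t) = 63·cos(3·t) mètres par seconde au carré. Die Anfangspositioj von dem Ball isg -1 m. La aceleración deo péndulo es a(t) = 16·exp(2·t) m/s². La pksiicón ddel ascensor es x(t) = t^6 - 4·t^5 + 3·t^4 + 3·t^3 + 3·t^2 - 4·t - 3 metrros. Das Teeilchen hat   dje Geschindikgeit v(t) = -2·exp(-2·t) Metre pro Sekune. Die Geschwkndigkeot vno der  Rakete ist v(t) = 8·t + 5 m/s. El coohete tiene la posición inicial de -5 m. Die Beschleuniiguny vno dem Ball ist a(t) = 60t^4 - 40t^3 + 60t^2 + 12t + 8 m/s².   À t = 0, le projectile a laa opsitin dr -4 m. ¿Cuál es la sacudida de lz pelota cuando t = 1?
Para resolver esto, necesitamos tomar 1 derivada de nuestra ecuación de la aceleración a(t) = 60·t^4 - 40·t^3 + 60·t^2 + 12·t + 8. La derivada de la aceleración da la sacudida: j(t) = 240·t^3 - 120·t^2 + 120·t + 12. De la ecuación de la sacudida j(t) = 240·t^3 - 120·t^2 + 120·t + 12, sustituimos t = 1 para obtener j = 252.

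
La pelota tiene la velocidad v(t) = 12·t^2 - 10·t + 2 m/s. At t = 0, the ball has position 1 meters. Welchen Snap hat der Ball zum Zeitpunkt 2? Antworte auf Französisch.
Pour résoudre ceci, nous devons prendre 3 dérivées de notre équation de la vitesse v(t) = 12·t^2 - 10·t + 2. En prenant d/dt de v(t), nous trouvons a(t) = 24·t - 10. En dérivant l'accélération, nous obtenons le jerk: j(t) = 24. La dérivée du jerk donne le snap: s(t) = 0. En utilisant s(t) = 0 et en substituant t = 2, nous trouvons s = 0.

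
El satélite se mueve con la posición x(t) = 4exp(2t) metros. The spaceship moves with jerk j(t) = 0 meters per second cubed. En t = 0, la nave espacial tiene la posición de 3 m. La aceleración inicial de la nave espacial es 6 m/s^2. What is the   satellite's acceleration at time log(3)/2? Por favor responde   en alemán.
Ausgehend von der Position x(t) = 4·exp(2·t), nehmen wir 2 Ableitungen. Die Ableitung von der Position ergibt die Geschwindigkeit: v(t) = 8·exp(2·t). Mit d/dt von v(t) finden wir a(t) = 16·exp(2·t). Aus der Gleichung für die Beschleunigung a(t) = 16·exp(2·t), setzen wir t = log(3)/2 ein und erhalten a = 48.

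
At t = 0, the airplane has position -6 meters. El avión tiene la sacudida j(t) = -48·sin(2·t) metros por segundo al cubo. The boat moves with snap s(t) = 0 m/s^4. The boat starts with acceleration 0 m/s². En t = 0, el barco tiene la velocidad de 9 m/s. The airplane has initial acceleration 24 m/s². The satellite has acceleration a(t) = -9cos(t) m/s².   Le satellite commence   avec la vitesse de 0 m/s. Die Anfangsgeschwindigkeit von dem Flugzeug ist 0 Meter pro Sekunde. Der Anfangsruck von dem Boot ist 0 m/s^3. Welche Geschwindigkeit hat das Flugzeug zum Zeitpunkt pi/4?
Um dies zu lösen, müssen wir 2 Integrale unserer Gleichung für den Ruck j(t) = -48·sin(2·t) finden. Durch Integration von dem Ruck und Verwendung der Anfangsbedingung a(0) = 24, erhalten wir a(t) = 24·cos(2·t). Mit ∫a(t)dt und Anwendung von v(0) = 0, finden wir v(t) = 12·sin(2·t). Mit v(t) = 12·sin(2·t) und Einsetzen von t = pi/4, finden wir v = 12.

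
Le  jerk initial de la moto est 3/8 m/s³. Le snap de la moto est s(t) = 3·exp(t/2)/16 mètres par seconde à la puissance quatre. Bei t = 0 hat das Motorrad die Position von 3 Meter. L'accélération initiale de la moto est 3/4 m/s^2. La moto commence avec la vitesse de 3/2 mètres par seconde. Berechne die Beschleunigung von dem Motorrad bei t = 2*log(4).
Ausgehend von dem Snap s(t) = 3·exp(t/2)/16, nehmen wir 2 Integrale. Das Integral von dem Snap, mit j(0) = 3/8, ergibt den Ruck: j(t) = 3·exp(t/2)/8. Die Stammfunktion von dem Ruck ist die Beschleunigung. Mit a(0) = 3/4 erhalten wir a(t) = 3·exp(t/2)/4. Aus der Gleichung für die Beschleunigung a(t) = 3·exp(t/2)/4, setzen wir t = 2*log(4) ein und erhalten a = 3.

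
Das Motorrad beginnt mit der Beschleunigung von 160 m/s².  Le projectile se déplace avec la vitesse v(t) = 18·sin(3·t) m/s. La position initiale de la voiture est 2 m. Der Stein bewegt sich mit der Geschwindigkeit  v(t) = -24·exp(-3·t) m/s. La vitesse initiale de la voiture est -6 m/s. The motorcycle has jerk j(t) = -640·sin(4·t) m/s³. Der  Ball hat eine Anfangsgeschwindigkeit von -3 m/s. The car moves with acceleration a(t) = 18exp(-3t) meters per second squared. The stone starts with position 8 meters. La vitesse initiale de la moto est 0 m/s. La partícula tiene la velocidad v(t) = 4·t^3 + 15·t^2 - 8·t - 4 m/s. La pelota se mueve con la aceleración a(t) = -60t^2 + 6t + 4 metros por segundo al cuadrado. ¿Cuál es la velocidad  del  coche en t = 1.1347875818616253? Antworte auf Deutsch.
Wir müssen unsere Gleichung für die Beschleunigung a(t) = 18·exp(-3·t) 1-mal integrieren. Das Integral von der Beschleunigung, mit v(0) = -6, ergibt die Geschwindigkeit: v(t) = -6·exp(-3·t). Mit v(t) = -6·exp(-3·t) und Einsetzen von t = 1.1347875818616253, finden wir v = -0.199367928111986.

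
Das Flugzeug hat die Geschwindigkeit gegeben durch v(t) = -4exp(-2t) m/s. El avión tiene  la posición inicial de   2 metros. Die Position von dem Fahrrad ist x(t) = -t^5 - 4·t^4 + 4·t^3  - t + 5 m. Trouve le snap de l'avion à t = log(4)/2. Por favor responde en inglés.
We must differentiate our velocity equation v(t) = -4·exp(-2·t) 3 times. Taking d/dt of v(t), we find a(t) = 8·exp(-2·t). The derivative of acceleration gives jerk: j(t) = -16·exp(-2·t). Differentiating jerk, we get snap: s(t) = 32·exp(-2·t). We have snap s(t) = 32·exp(-2·t). Substituting t = log(4)/2: s(log(4)/2) = 8.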